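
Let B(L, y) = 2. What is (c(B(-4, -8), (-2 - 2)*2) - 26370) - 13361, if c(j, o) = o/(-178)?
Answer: -3536055/89 ≈ -39731.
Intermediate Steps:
c(j, o) = -o/178 (c(j, o) = o*(-1/178) = -o/178)
(c(B(-4, -8), (-2 - 2)*2) - 26370) - 13361 = (-(-2 - 2)*2/178 - 26370) - 13361 = (-(-2)*2/89 - 26370) - 13361 = (-1/178*(-8) - 26370) - 13361 = (4/89 - 26370) - 13361 = -2346926/89 - 13361 = -3536055/89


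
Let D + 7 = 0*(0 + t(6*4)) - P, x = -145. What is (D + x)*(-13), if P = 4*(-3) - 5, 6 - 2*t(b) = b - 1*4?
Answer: 1755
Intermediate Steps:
t(b) = 5 - b/2 (t(b) = 3 - (b - 1*4)/2 = 3 - (b - 4)/2 = 3 - (-4 + b)/2 = 3 + (2 - b/2) = 5 - b/2)
P = -17 (P = -12 - 5 = -17)
D = 10 (D = -7 + (0*(0 + (5 - 3*4)) - 1*(-17)) = -7 + (0*(0 + (5 - ½*24)) + 17) = -7 + (0*(0 + (5 - 12)) + 17) = -7 + (0*(0 - 7) + 17) = -7 + (0*(-7) + 17) = -7 + (0 + 17) = -7 + 17 = 10)
(D + x)*(-13) = (10 - 145)*(-13) = -135*(-13) = 1755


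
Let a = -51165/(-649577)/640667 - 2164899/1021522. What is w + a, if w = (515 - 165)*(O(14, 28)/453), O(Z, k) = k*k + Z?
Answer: 39442553929179276709039/64192998930317231098 ≈ 614.44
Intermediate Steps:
O(Z, k) = Z + k² (O(Z, k) = k² + Z = Z + k²)
w = 93100/151 (w = (515 - 165)*((14 + 28²)/453) = 350*((14 + 784)*(1/453)) = 350*(798*(1/453)) = 350*(266/151) = 93100/151 ≈ 616.56)
a = -900949831431228111/425119198214021398 (a = -51165*(-1/649577)*(1/640667) - 2164899*1/1021522 = (51165/649577)*(1/640667) - 2164899/1021522 = 51165/416162547859 - 2164899/1021522 = -900949831431228111/425119198214021398 ≈ -2.1193)
w + a = 93100/151 - 900949831431228111/425119198214021398 = 39442553929179276709039/64192998930317231098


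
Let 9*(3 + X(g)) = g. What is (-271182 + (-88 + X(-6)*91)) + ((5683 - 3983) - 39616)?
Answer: -928559/3 ≈ -3.0952e+5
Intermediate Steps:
X(g) = -3 + g/9
(-271182 + (-88 + X(-6)*91)) + ((5683 - 3983) - 39616) = (-271182 + (-88 + (-3 + (⅑)*(-6))*91)) + ((5683 - 3983) - 39616) = (-271182 + (-88 + (-3 - ⅔)*91)) + (1700 - 39616) = (-271182 + (-88 - 11/3*91)) - 37916 = (-271182 + (-88 - 1001/3)) - 37916 = (-271182 - 1265/3) - 37916 = -814811/3 - 37916 = -928559/3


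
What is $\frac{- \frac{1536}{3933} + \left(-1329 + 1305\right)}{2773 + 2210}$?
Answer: $- \frac{31976}{6532713} \approx -0.0048947$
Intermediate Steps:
$\frac{- \frac{1536}{3933} + \left(-1329 + 1305\right)}{2773 + 2210} = \frac{\left(-1536\right) \frac{1}{3933} - 24}{4983} = \left(- \frac{512}{1311} - 24\right) \frac{1}{4983} = \left(- \frac{31976}{1311}\right) \frac{1}{4983} = - \frac{31976}{6532713}$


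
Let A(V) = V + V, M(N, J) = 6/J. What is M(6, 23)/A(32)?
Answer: 3/736 ≈ 0.0040761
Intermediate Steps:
A(V) = 2*V
M(6, 23)/A(32) = (6/23)/((2*32)) = (6*(1/23))/64 = (6/23)*(1/64) = 3/736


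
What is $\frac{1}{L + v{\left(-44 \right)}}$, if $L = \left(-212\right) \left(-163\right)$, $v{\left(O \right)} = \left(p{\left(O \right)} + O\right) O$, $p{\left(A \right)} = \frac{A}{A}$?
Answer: $\frac{1}{36448} \approx 2.7436 \cdot 10^{-5}$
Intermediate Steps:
$p{\left(A \right)} = 1$
$v{\left(O \right)} = O \left(1 + O\right)$ ($v{\left(O \right)} = \left(1 + O\right) O = O \left(1 + O\right)$)
$L = 34556$
$\frac{1}{L + v{\left(-44 \right)}} = \frac{1}{34556 - 44 \left(1 - 44\right)} = \frac{1}{34556 - -1892} = \frac{1}{34556 + 1892} = \frac{1}{36448}$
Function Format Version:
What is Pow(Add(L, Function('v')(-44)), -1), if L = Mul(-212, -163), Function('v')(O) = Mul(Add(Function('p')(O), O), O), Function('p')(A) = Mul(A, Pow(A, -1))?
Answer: Rational(1, 36448) ≈ 2.7436e-5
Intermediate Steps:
Function('p')(A) = 1
Function('v')(O) = Mul(O, Add(1, O)) (Function('v')(O) = Mul(Add(1, O), O) = Mul(O, Add(1, O)))
L = 34556
Pow(Add(L, Function('v')(-44)), -1) = Pow(Add(34556, Mul(-44, Add(1, -44))), -1) = Pow(Add(34556, Mul(-44, -43)), -1) = Pow(Add(34556, 1892), -1) = Pow(36448, -1) = Rational(1, 36448)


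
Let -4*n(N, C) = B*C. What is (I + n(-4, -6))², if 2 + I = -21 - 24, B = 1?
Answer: 8281/4 ≈ 2070.3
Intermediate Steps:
I = -47 (I = -2 + (-21 - 24) = -2 - 45 = -47)
n(N, C) = -C/4
(I + n(-4, -6))² = (-47 - ¼*(-6))² = (-47 + 3/2)² = (-91/2)² = 8281/4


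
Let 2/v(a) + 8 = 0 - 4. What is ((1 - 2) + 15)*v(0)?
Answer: -7/3 ≈ -2.3333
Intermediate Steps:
v(a) = -⅙ (v(a) = 2/(-8 + (0 - 4)) = 2/(-8 - 4) = 2/(-12) = 2*(-1/12) = -⅙)
((1 - 2) + 15)*v(0) = ((1 - 2) + 15)*(-⅙) = (-1 + 15)*(-⅙) = 14*(-⅙) = -7/3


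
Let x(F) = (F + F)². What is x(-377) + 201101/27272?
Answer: 15504769453/27272 ≈ 5.6852e+5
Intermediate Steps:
x(F) = 4*F² (x(F) = (2*F)² = 4*F²)
x(-377) + 201101/27272 = 4*(-377)² + 201101/27272 = 4*142129 + 201101*(1/27272) = 568516 + 201101/27272 = 15504769453/27272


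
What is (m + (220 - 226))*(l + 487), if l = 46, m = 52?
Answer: 24518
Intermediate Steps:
(m + (220 - 226))*(l + 487) = (52 + (220 - 226))*(46 + 487) = (52 - 6)*533 = 46*533 = 24518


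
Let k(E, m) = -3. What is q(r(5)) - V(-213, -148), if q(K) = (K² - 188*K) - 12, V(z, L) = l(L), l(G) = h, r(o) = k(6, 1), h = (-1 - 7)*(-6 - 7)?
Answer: 457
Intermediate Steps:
h = 104 (h = -8*(-13) = 104)
r(o) = -3
l(G) = 104
V(z, L) = 104
q(K) = -12 + K² - 188*K
q(r(5)) - V(-213, -148) = (-12 + (-3)² - 188*(-3)) - 1*104 = (-12 + 9 + 564) - 104 = 561 - 104 = 457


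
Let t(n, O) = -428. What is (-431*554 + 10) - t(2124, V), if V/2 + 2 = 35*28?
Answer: -238336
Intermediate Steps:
V = 1956 (V = -4 + 2*(35*28) = -4 + 2*980 = -4 + 1960 = 1956)
(-431*554 + 10) - t(2124, V) = (-431*554 + 10) - 1*(-428) = (-238774 + 10) + 428 = -238764 + 428 = -238336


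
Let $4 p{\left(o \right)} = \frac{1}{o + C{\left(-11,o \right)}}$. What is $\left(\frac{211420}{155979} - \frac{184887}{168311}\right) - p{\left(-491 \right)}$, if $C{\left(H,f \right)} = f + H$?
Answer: $\frac{8940219648851}{34758947464956} \approx 0.25721$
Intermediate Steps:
$C{\left(H,f \right)} = H + f$
$p{\left(o \right)} = \frac{1}{4 \left(-11 + 2 o\right)}$ ($p{\left(o \right)} = \frac{1}{4 \left(o + \left(-11 + o\right)\right)} = \frac{1}{4 \left(-11 + 2 o\right)}$)
$\left(\frac{211420}{155979} - \frac{184887}{168311}\right) - p{\left(-491 \right)} = \left(\frac{211420}{155979} - \frac{184887}{168311}\right) - \frac{1}{4 \left(-11 + 2 \left(-491\right)\right)} = \left(211420 \cdot \frac{1}{155979} - \frac{184887}{168311}\right) - \frac{1}{4 \left(-11 - 982\right)} = \left(\frac{211420}{155979} - \frac{184887}{168311}\right) - \frac{1}{4 \left(-993\right)} = \frac{6745822247}{26252981469} - \frac{1}{4} \left(- \frac{1}{993}\right) = \frac{6745822247}{26252981469} - - \frac{1}{3972} = \frac{6745822247}{26252981469} + \frac{1}{3972} = \frac{8940219648851}{34758947464956}$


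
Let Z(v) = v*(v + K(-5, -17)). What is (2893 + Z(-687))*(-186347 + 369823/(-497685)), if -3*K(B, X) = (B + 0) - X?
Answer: -8858946841952396/99537 ≈ -8.9002e+10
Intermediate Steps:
K(B, X) = -B/3 + X/3 (K(B, X) = -((B + 0) - X)/3 = -(B - X)/3 = -B/3 + X/3)
Z(v) = v*(-4 + v) (Z(v) = v*(v + (-1/3*(-5) + (1/3)*(-17))) = v*(v + (5/3 - 17/3)) = v*(v - 4) = v*(-4 + v))
(2893 + Z(-687))*(-186347 + 369823/(-497685)) = (2893 - 687*(-4 - 687))*(-186347 + 369823/(-497685)) = (2893 - 687*(-691))*(-186347 + 369823*(-1/497685)) = (2893 + 474717)*(-186347 - 369823/497685) = 477610*(-92742476518/497685) = -8858946841952396/99537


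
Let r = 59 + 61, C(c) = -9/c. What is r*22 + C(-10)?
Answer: 26409/10 ≈ 2640.9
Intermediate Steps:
r = 120
r*22 + C(-10) = 120*22 - 9/(-10) = 2640 - 9*(-⅒) = 2640 + 9/10 = 26409/10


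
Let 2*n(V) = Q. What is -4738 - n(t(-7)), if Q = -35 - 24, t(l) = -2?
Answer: -9417/2 ≈ -4708.5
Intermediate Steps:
Q = -59
n(V) = -59/2 (n(V) = (1/2)*(-59) = -59/2)
-4738 - n(t(-7)) = -4738 - 1*(-59/2) = -4738 + 59/2 = -9417/2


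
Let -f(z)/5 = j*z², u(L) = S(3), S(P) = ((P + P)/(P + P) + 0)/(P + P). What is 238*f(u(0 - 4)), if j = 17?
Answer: -10115/18 ≈ -561.94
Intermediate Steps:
S(P) = 1/(2*P) (S(P) = ((2*P)/((2*P)) + 0)/((2*P)) = ((2*P)*(1/(2*P)) + 0)*(1/(2*P)) = (1 + 0)*(1/(2*P)) = 1*(1/(2*P)) = 1/(2*P))
u(L) = ⅙ (u(L) = (½)/3 = (½)*(⅓) = ⅙)
f(z) = -85*z²
238*f(u(0 - 4)) = 238*(-85*(⅙)²) = 238*(-85*1/36) = 238*(-85/36) = -10115/18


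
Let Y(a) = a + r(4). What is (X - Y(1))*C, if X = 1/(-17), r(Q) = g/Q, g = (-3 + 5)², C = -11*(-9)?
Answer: -3465/17 ≈ -203.82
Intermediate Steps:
C = 99
g = 4 (g = 2² = 4)
r(Q) = 4/Q
Y(a) = 1 + a (Y(a) = a + 4/4 = a + 4*(¼) = a + 1 = 1 + a)
X = -1/17 ≈ -0.058824
(X - Y(1))*C = (-1/17 - (1 + 1))*99 = (-1/17 - 1*2)*99 = (-1/17 - 2)*99 = -35/17*99 = -3465/17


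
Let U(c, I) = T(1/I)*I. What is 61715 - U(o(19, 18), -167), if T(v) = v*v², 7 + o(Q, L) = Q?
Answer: 1721169634/27889 ≈ 61715.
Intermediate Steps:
o(Q, L) = -7 + Q
T(v) = v³
U(c, I) = I⁻² (U(c, I) = (1/I)³*I = I/I³ = I⁻²)
61715 - U(o(19, 18), -167) = 61715 - 1/(-167)² = 61715 - 1*1/27889 = 61715 - 1/27889 = 1721169634/27889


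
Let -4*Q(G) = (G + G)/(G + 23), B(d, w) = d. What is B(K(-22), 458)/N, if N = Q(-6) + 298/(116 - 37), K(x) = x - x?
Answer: 0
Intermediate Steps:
K(x) = 0
Q(G) = -G/(2*(23 + G)) (Q(G) = -(G + G)/(4*(G + 23)) = -2*G/(4*(23 + G)) = -G/(2*(23 + G)))
N = 5303/1343 (N = -1*(-6)/(46 + 2*(-6)) + 298/(116 - 37) = -1*(-6)/(46 - 12) + 298/79 = -1*(-6)/34 + 298*(1/79) = -1*(-6)*1/34 + 298/79 = 3/17 + 298/79 = 5303/1343 ≈ 3.9486)
B(K(-22), 458)/N = 0/(5303/1343) = 0*(1343/5303) = 0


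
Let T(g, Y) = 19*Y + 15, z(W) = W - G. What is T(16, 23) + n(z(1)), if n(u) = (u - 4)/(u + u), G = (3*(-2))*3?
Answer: 17191/38 ≈ 452.39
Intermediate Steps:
G = -18 (G = -6*3 = -18)
z(W) = 18 + W (z(W) = W - 1*(-18) = W + 18 = 18 + W)
T(g, Y) = 15 + 19*Y
n(u) = (-4 + u)/(2*u) (n(u) = (-4 + u)/((2*u)) = (-4 + u)*(1/(2*u)) = (-4 + u)/(2*u))
T(16, 23) + n(z(1)) = (15 + 19*23) + (-4 + (18 + 1))/(2*(18 + 1)) = (15 + 437) + (½)*(-4 + 19)/19 = 452 + (½)*(1/19)*15 = 452 + 15/38 = 17191/38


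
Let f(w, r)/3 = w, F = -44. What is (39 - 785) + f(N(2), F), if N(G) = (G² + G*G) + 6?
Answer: -704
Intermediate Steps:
N(G) = 6 + 2*G² (N(G) = (G² + G²) + 6 = 2*G² + 6 = 6 + 2*G²)
f(w, r) = 3*w
(39 - 785) + f(N(2), F) = (39 - 785) + 3*(6 + 2*2²) = -746 + 3*(6 + 2*4) = -746 + 3*(6 + 8) = -746 + 3*14 = -746 + 42 = -704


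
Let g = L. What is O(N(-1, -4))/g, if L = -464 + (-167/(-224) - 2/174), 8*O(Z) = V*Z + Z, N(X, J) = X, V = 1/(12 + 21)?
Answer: 27608/99309397 ≈ 0.00027800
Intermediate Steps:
V = 1/33 ≈ 0.030303
O(Z) = 17*Z/132 (O(Z) = (Z/33 + Z)/8 = (34*Z/33)/8 = 17*Z/132)
L = -9028127/19488 (L = -464 + (-167*(-1/224) - 2*1/174) = -464 + (167/224 - 1/87) = -464 + 14305/19488 = -9028127/19488 ≈ -463.27)
g = -9028127/19488 ≈ -463.27
O(N(-1, -4))/g = ((17/132)*(-1))/(-9028127/19488) = -17/132*(-19488/9028127) = 27608/99309397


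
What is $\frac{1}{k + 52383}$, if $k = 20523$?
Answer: $\frac{1}{72906} \approx 1.3716 \cdot 10^{-5}$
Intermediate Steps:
$\frac{1}{k + 52383} = \frac{1}{20523 + 52383} = \frac{1}{72906}$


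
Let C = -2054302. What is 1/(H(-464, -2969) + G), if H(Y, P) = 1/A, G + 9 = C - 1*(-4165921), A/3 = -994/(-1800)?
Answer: 497/1049470470 ≈ 4.7357e-7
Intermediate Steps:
A = 497/300 (A = 3*(-994/(-1800)) = 3*(-994*(-1/1800)) = 3*(497/900) = 497/300 ≈ 1.6567)
G = 2111610 (G = -9 + (-2054302 - 1*(-4165921)) = -9 + (-2054302 + 4165921) = -9 + 2111619 = 2111610)
H(Y, P) = 300/497 (H(Y, P) = 1/(497/300) = 300/497)
1/(H(-464, -2969) + G) = 1/(300/497 + 2111610) = 1/(1049470470/497) = 497/1049470470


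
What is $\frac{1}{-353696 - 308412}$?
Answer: $- \frac{1}{662108} \approx -1.5103 \cdot 10^{-6}$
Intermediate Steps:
$\frac{1}{-353696 - 308412} = \frac{1}{-662108} = - \frac{1}{662108}$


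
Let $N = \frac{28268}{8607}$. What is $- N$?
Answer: $- \frac{28268}{8607} \approx -3.2843$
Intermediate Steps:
$N = \frac{28268}{8607}$ ($N = 28268 \cdot \frac{1}{8607} = \frac{28268}{8607} \approx 3.2843$)
$- N = \left(-1\right) \frac{28268}{8607} = - \frac{28268}{8607}$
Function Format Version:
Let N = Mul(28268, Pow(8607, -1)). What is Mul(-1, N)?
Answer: Rational(-28268, 8607) ≈ -3.2843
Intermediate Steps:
N = Rational(28268, 8607) (N = Mul(28268, Rational(1, 8607)) = Rational(28268, 8607) ≈ 3.2843)
Mul(-1, N) = Mul(-1, Rational(28268, 8607)) = Rational(-28268, 8607)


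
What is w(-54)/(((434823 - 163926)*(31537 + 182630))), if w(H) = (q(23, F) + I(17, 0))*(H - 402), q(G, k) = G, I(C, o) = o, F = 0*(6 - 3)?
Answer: -3496/19339065933 ≈ -1.8077e-7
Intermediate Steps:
F = 0 (F = 0*3 = 0)
w(H) = -9246 + 23*H (w(H) = (23 + 0)*(H - 402) = 23*(-402 + H) = -9246 + 23*H)
w(-54)/(((434823 - 163926)*(31537 + 182630))) = (-9246 + 23*(-54))/(((434823 - 163926)*(31537 + 182630))) = (-9246 - 1242)/((270897*214167)) = -10488/58017197799 = -10488*1/58017197799 = -3496/19339065933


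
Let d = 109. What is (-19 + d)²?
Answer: 8100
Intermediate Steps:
(-19 + d)² = (-19 + 109)² = 90² = 8100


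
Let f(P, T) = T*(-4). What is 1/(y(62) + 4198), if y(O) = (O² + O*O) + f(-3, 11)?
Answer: 1/11842 ≈ 8.4445e-5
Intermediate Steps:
f(P, T) = -4*T
y(O) = -44 + 2*O² (y(O) = (O² + O*O) - 4*11 = (O² + O²) - 44 = 2*O² - 44 = -44 + 2*O²)
1/(y(62) + 4198) = 1/((-44 + 2*62²) + 4198) = 1/((-44 + 2*3844) + 4198) = 1/((-44 + 7688) + 4198) = 1/(7644 + 4198) = 1/11842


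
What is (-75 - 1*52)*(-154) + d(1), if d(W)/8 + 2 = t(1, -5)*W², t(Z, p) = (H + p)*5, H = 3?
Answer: 19462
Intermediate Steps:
t(Z, p) = 15 + 5*p (t(Z, p) = (3 + p)*5 = 15 + 5*p)
d(W) = -16 - 80*W² (d(W) = -16 + 8*((15 + 5*(-5))*W²) = -16 + 8*((15 - 25)*W²) = -16 + 8*(-10*W²) = -16 - 80*W²)
(-75 - 1*52)*(-154) + d(1) = (-75 - 1*52)*(-154) + (-16 - 80*1²) = (-75 - 52)*(-154) + (-16 - 80*1) = -127*(-154) + (-16 - 80) = 19558 - 96 = 19462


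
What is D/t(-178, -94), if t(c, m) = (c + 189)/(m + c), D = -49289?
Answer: 13406608/11 ≈ 1.2188e+6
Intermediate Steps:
t(c, m) = (189 + c)/(c + m)
D/t(-178, -94) = -49289*(-178 - 94)/(189 - 178) = -49289/(11/(-272)) = -49289/((-1/272*11)) = -49289/(-11/272) = -49289*(-272/11) = 13406608/11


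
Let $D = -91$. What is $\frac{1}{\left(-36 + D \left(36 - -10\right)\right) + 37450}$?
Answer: $\frac{1}{33228} \approx 3.0095 \cdot 10^{-5}$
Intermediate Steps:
$\frac{1}{\left(-36 + D \left(36 - -10\right)\right) + 37450} = \frac{1}{\left(-36 - 91 \left(36 - -10\right)\right) + 37450} = \frac{1}{\left(-36 - 91 \left(36 + 10\right)\right) + 37450} = \frac{1}{\left(-36 - 4186\right) + 37450} = \frac{1}{-4222 + 37450} = \frac{1}{33228}$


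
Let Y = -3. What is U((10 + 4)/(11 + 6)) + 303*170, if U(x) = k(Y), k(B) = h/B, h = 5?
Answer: 154525/3 ≈ 51508.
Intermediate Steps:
k(B) = 5/B
U(x) = -5/3 (U(x) = 5/(-3) = 5*(-1/3) = -5/3)
U((10 + 4)/(11 + 6)) + 303*170 = -5/3 + 303*170 = -5/3 + 51510 = 154525/3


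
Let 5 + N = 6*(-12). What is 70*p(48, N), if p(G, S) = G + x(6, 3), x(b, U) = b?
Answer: 3780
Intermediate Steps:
N = -77 (N = -5 + 6*(-12) = -5 - 72 = -77)
p(G, S) = 6 + G (p(G, S) = G + 6 = 6 + G)
70*p(48, N) = 70*(6 + 48) = 70*54 = 3780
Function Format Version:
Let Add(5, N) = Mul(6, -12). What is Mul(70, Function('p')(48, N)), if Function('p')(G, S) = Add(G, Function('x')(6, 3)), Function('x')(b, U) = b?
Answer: 3780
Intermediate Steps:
N = -77 (N = Add(-5, Mul(6, -12)) = Add(-5, -72) = -77)
Function('p')(G, S) = Add(6, G) (Function('p')(G, S) = Add(G, 6) = Add(6, G))
Mul(70, Function('p')(48, N)) = Mul(70, Add(6, 48)) = Mul(70, 54) = 3780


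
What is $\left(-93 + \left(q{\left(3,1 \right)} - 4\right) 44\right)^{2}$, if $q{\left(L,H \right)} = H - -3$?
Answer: $8649$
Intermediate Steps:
$q{\left(L,H \right)} = 3 + H$ ($q{\left(L,H \right)} = H + 3 = 3 + H$)
$\left(-93 + \left(q{\left(3,1 \right)} - 4\right) 44\right)^{2} = \left(-93 + \left(\left(3 + 1\right) - 4\right) 44\right)^{2} = \left(-93 + \left(4 - 4\right) 44\right)^{2} = \left(-93 + 0 \cdot 44\right)^{2} = \left(-93 + 0\right)^{2} = \left(-93\right)^{2} = 8649$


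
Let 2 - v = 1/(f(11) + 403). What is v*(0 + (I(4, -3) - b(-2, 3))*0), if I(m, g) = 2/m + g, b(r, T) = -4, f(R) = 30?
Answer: 0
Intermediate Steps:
I(m, g) = g + 2/m
v = 865/433 (v = 2 - 1/(30 + 403) = 2 - 1/433 = 865/433 ≈ 1.9977)
v*(0 + (I(4, -3) - b(-2, 3))*0) = 865*(0 + ((-3 + 2/4) - 1*(-4))*0)/433 = 865*(0 + ((-3 + 2*(¼)) + 4)*0)/433 = 865*(0 + ((-3 + ½) + 4)*0)/433 = 865*(0 + (-5/2 + 4)*0)/433 = 865*(0 + (3/2)*0)/433 = 865*(0 + 0)/433 = (865/433)*0 = 0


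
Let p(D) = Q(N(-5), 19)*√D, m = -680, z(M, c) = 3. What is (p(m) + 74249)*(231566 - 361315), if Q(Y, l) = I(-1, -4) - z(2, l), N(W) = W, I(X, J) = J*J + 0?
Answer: -9633733501 - 3373474*I*√170 ≈ -9.6337e+9 - 4.3985e+7*I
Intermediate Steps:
I(X, J) = J² (I(X, J) = J² + 0 = J²)
Q(Y, l) = 13 (Q(Y, l) = (-4)² - 1*3 = 16 - 3 = 13)
p(D) = 13*√D
(p(m) + 74249)*(231566 - 361315) = (13*√(-680) + 74249)*(231566 - 361315) = (13*(2*I*√170) + 74249)*(-129749) = (26*I*√170 + 74249)*(-129749) = (74249 + 26*I*√170)*(-129749) = -9633733501 - 3373474*I*√170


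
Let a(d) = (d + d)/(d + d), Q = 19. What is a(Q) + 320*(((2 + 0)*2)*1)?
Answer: 1281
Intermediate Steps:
a(d) = 1 (a(d) = (2*d)/((2*d)) = (2*d)*(1/(2*d)) = 1)
a(Q) + 320*(((2 + 0)*2)*1) = 1 + 320*(((2 + 0)*2)*1) = 1 + 320*((2*2)*1) = 1 + 320*(4*1) = 1 + 320*4 = 1 + 1280 = 1281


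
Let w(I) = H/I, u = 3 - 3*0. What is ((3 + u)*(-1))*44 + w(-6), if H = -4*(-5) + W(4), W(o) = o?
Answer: -268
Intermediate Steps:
u = 3 (u = 3 + 0 = 3)
H = 24 (H = -4*(-5) + 4 = 20 + 4 = 24)
w(I) = 24/I
((3 + u)*(-1))*44 + w(-6) = ((3 + 3)*(-1))*44 + 24/(-6) = (6*(-1))*44 + 24*(-⅙) = -6*44 - 4 = -264 - 4 = -268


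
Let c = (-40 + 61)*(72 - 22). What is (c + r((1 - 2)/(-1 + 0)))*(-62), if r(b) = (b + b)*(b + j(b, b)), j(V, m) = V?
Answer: -65348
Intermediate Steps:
c = 1050 (c = 21*50 = 1050)
r(b) = 4*b**2 (r(b) = (b + b)*(b + b) = (2*b)*(2*b) = 4*b**2)
(c + r((1 - 2)/(-1 + 0)))*(-62) = (1050 + 4*((1 - 2)/(-1 + 0))**2)*(-62) = (1050 + 4*(-1/(-1))**2)*(-62) = (1050 + 4*(-1*(-1))**2)*(-62) = (1050 + 4*1**2)*(-62) = (1050 + 4*1)*(-62) = (1050 + 4)*(-62) = 1054*(-62) = -65348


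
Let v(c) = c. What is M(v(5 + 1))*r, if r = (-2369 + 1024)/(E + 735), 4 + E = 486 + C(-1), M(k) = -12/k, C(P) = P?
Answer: 1345/608 ≈ 2.2122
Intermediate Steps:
E = 481 (E = -4 + (486 - 1) = -4 + 485 = 481)
r = -1345/1216 (r = (-2369 + 1024)/(481 + 735) = -1345/1216 ≈ -1.1061)
M(v(5 + 1))*r = -12/(5 + 1)*(-1345/1216) = -12/6*(-1345/1216) = -12*⅙*(-1345/1216) = -2*(-1345/1216) = 1345/608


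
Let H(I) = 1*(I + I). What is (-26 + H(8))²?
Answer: 100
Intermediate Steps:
H(I) = 2*I (H(I) = 1*(2*I) = 2*I)
(-26 + H(8))² = (-26 + 2*8)² = (-26 + 16)² = (-10)² = 100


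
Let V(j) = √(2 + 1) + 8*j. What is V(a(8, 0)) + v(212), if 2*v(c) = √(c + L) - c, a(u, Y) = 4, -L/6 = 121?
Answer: -74 + √3 + I*√514/2 ≈ -72.268 + 11.336*I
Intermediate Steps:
L = -726 (L = -6*121 = -726)
V(j) = √3 + 8*j
v(c) = √(-726 + c)/2 - c/2 (v(c) = (√(c - 726) - c)/2 = (√(-726 + c) - c)/2 = √(-726 + c)/2 - c/2)
V(a(8, 0)) + v(212) = (√3 + 8*4) + (√(-726 + 212)/2 - ½*212) = (√3 + 32) + (√(-514)/2 - 106) = (32 + √3) + ((I*√514)/2 - 106) = (32 + √3) + (I*√514/2 - 106) = (32 + √3) + (-106 + I*√514/2) = -74 + √3 + I*√514/2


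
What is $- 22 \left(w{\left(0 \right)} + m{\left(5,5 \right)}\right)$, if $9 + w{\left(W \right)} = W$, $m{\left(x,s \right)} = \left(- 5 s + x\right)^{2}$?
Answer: $-8602$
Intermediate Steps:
$m{\left(x,s \right)} = \left(x - 5 s\right)^{2}$
$w{\left(W \right)} = -9 + W$
$- 22 \left(w{\left(0 \right)} + m{\left(5,5 \right)}\right) = - 22 \left(\left(-9 + 0\right) + \left(\left(-1\right) 5 + 5 \cdot 5\right)^{2}\right) = - 22 \left(-9 + \left(-5 + 25\right)^{2}\right) = - 22 \left(-9 + 20^{2}\right) = - 22 \left(-9 + 400\right) = \left(-22\right) 391 = -8602$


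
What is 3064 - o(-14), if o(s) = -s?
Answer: 3050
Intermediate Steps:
3064 - o(-14) = 3064 - (-1)*(-14) = 3064 - 1*14 = 3064 - 14 = 3050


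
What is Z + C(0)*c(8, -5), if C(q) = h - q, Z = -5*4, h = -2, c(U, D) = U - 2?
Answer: -32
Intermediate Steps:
c(U, D) = -2 + U
Z = -20
C(q) = -2 - q
Z + C(0)*c(8, -5) = -20 + (-2 - 1*0)*(-2 + 8) = -20 + (-2 + 0)*6 = -20 - 2*6 = -20 - 12 = -32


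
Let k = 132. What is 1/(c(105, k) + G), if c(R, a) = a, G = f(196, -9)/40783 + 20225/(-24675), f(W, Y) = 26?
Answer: 40252821/5280404587 ≈ 0.0076231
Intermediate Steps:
G = -32967785/40252821 (G = 26/40783 + 20225/(-24675) = 26*(1/40783) + 20225*(-1/24675) = 26/40783 - 809/987 = -32967785/40252821 ≈ -0.81902)
1/(c(105, k) + G) = 1/(132 - 32967785/40252821) = 1/(5280404587/40252821) = 40252821/5280404587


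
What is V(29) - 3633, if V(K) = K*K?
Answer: -2792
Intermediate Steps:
V(K) = K**2
V(29) - 3633 = 29**2 - 3633 = 841 - 3633 = -2792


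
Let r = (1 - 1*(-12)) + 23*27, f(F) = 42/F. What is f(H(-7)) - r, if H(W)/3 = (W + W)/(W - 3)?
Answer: -624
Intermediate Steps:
H(W) = 6*W/(-3 + W) (H(W) = 3*((W + W)/(W - 3)) = 3*((2*W)/(-3 + W)) = 3*(2*W/(-3 + W)) = 6*W/(-3 + W))
r = 634 (r = (1 + 12) + 621 = 13 + 621 = 634)
f(H(-7)) - r = 42/((6*(-7)/(-3 - 7))) - 1*634 = 42/((6*(-7)/(-10))) - 634 = 42/((6*(-7)*(-1/10))) - 634 = 42/(21/5) - 634 = 42*(5/21) - 634 = 10 - 634 = -624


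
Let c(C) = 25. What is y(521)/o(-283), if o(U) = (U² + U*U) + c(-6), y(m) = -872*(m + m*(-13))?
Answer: 1817248/53401 ≈ 34.030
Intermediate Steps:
y(m) = 10464*m (y(m) = -872*(m - 13*m) = -(-10464)*m = 10464*m)
o(U) = 25 + 2*U² (o(U) = (U² + U*U) + 25 = (U² + U²) + 25 = 2*U² + 25 = 25 + 2*U²)
y(521)/o(-283) = (10464*521)/(25 + 2*(-283)²) = 5451744/(25 + 2*80089) = 5451744/(25 + 160178) = 5451744/160203 = 5451744*(1/160203) = 1817248/53401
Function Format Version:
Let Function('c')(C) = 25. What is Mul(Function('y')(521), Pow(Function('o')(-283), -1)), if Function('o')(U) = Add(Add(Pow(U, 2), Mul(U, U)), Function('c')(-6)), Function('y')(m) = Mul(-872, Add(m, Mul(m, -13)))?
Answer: Rational(1817248, 53401) ≈ 34.030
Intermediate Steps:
Function('y')(m) = Mul(10464, m) (Function('y')(m) = Mul(-872, Add(m, Mul(-13, m))) = Mul(-872, Mul(-12, m)) = Mul(10464, m))
Function('o')(U) = Add(25, Mul(2, Pow(U, 2))) (Function('o')(U) = Add(Add(Pow(U, 2), Mul(U, U)), 25) = Add(Add(Pow(U, 2), Pow(U, 2)), 25) = Add(Mul(2, Pow(U, 2)), 25) = Add(25, Mul(2, Pow(U, 2))))
Mul(Function('y')(521), Pow(Function('o')(-283), -1)) = Mul(Mul(10464, 521), Pow(Add(25, Mul(2, Pow(-283, 2))), -1)) = Mul(5451744, Pow(Add(25, Mul(2, 80089)), -1)) = Mul(5451744, Pow(Add(25, 160178), -1)) = Mul(5451744, Pow(160203, -1)) = Mul(5451744, Rational(1, 160203)) = Rational(1817248, 53401)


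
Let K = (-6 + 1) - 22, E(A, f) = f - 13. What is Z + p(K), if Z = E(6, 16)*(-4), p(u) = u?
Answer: -39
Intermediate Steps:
E(A, f) = -13 + f
K = -27 (K = -5 - 22 = -27)
Z = -12 (Z = (-13 + 16)*(-4) = 3*(-4) = -12)
Z + p(K) = -12 - 27 = -39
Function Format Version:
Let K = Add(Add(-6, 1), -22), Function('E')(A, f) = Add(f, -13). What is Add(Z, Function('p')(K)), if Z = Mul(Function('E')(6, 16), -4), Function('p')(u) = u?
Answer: -39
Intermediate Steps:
Function('E')(A, f) = Add(-13, f)
K = -27 (K = Add(-5, -22) = -27)
Z = -12 (Z = Mul(Add(-13, 16), -4) = Mul(3, -4) = -12)
Add(Z, Function('p')(K)) = Add(-12, -27) = -39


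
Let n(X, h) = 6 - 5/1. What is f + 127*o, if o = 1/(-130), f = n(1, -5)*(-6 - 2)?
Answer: -1167/130 ≈ -8.9769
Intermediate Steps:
n(X, h) = 1 (n(X, h) = 6 - 5*1 = 6 - 5 = 1)
f = -8 (f = 1*(-6 - 2) = 1*(-8) = -8)
o = -1/130 ≈ -0.0076923
f + 127*o = -8 + 127*(-1/130) = -8 - 127/130 = -1167/130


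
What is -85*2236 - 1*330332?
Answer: -520392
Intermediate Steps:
-85*2236 - 1*330332 = -190060 - 330332 = -520392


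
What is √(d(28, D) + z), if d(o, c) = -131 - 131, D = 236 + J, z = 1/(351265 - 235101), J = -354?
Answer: 3*I*√98206875183/58082 ≈ 16.186*I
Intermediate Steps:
z = 1/116164 ≈ 8.6085e-6
D = -118 (D = 236 - 354 = -118)
d(o, c) = -262
√(d(28, D) + z) = √(-262 + 1/116164) = √(-30434967/116164) = 3*I*√98206875183/58082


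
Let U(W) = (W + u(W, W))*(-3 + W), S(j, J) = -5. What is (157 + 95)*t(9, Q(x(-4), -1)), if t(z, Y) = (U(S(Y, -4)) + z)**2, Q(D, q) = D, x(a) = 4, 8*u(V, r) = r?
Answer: 734832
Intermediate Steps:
u(V, r) = r/8
U(W) = 9*W*(-3 + W)/8 (U(W) = (W + W/8)*(-3 + W) = (9*W/8)*(-3 + W) = 9*W*(-3 + W)/8)
t(z, Y) = (45 + z)**2 (t(z, Y) = ((9/8)*(-5)*(-3 - 5) + z)**2 = ((9/8)*(-5)*(-8) + z)**2 = (45 + z)**2)
(157 + 95)*t(9, Q(x(-4), -1)) = (157 + 95)*(45 + 9)**2 = 252*54**2 = 252*2916 = 734832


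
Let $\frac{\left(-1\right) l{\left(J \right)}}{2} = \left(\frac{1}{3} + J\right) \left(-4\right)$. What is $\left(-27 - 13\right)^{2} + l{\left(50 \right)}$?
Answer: $\frac{6008}{3} \approx 2002.7$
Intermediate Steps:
$l{\left(J \right)} = \frac{8}{3} + 8 J$ ($l{\left(J \right)} = - 2 \left(\frac{1}{3} + J\right) \left(-4\right) = - 2 \left(- \frac{4}{3} - 4 J\right) = \frac{8}{3} + 8 J$)
$\left(-27 - 13\right)^{2} + l{\left(50 \right)} = \left(-27 - 13\right)^{2} + \left(\frac{8}{3} + 8 \cdot 50\right) = \left(-40\right)^{2} + \left(\frac{8}{3} + 400\right) = 1600 + \frac{1208}{3} = \frac{6008}{3}$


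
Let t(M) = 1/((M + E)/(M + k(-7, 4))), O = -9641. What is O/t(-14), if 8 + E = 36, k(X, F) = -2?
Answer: 67487/8 ≈ 8435.9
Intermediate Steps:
E = 28 (E = -8 + 36 = 28)
t(M) = (-2 + M)/(28 + M) (t(M) = 1/((M + 28)/(M - 2)) = 1/((28 + M)/(-2 + M)) = (-2 + M)/(28 + M))
O/t(-14) = -9641*(28 - 14)/(-2 - 14) = -9641/(-16/14) = -9641/((1/14)*(-16)) = -9641/(-8/7) = -9641*(-7/8) = 67487/8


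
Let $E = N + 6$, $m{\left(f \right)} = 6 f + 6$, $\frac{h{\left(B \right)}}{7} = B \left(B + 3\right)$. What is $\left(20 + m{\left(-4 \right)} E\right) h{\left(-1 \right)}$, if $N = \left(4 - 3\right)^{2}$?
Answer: $1484$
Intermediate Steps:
$h{\left(B \right)} = 7 B \left(3 + B\right)$ ($h{\left(B \right)} = 7 B \left(B + 3\right) = 7 B \left(3 + B\right)$)
$N = 1$ ($N = 1^{2} = 1$)
$m{\left(f \right)} = 6 + 6 f$
$E = 7$ ($E = 1 + 6 = 7$)
$\left(20 + m{\left(-4 \right)} E\right) h{\left(-1 \right)} = \left(20 + \left(6 + 6 \left(-4\right)\right) 7\right) 7 \left(-1\right) \left(3 - 1\right) = \left(20 + \left(6 - 24\right) 7\right) 7 \left(-1\right) 2 = \left(20 - 126\right) \left(-14\right) = \left(-106\right) \left(-14\right) = 1484$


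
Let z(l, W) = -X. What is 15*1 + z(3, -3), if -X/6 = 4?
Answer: 39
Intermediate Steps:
X = -24 (X = -6*4 = -24)
z(l, W) = 24 (z(l, W) = -1*(-24) = 24)
15*1 + z(3, -3) = 15*1 + 24 = 15 + 24 = 39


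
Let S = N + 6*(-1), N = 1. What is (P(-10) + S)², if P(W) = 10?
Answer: 25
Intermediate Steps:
S = -5 (S = 1 + 6*(-1) = 1 - 6 = -5)
(P(-10) + S)² = (10 - 5)² = 5² = 25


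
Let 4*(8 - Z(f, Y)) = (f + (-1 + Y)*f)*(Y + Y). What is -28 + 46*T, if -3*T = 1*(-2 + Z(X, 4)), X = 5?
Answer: 1480/3 ≈ 493.33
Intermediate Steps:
Z(f, Y) = 8 - Y*(f + f*(-1 + Y))/2 (Z(f, Y) = 8 - (f + (-1 + Y)*f)*(Y + Y)/4 = 8 - (f + f*(-1 + Y))*2*Y/4 = 8 - Y*(f + f*(-1 + Y))/2)
T = 34/3 (T = -(-2 + (8 - ½*5*4²))/3 = -(-2 + (8 - ½*5*16))/3 = -(-2 + (8 - 40))/3 = -(-2 - 32)/3 = -(-34)/3 = -⅓*(-34) = 34/3 ≈ 11.333)
-28 + 46*T = -28 + 46*(34/3) = -28 + 1564/3 = 1480/3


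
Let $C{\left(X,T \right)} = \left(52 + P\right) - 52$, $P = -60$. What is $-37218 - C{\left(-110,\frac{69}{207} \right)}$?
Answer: $-37158$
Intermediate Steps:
$C{\left(X,T \right)} = -60$ ($C{\left(X,T \right)} = \left(52 - 60\right) - 52 = -8 - 52 = -60$)
$-37218 - C{\left(-110,\frac{69}{207} \right)} = -37218 - -60 = -37218 + 60 = -37158$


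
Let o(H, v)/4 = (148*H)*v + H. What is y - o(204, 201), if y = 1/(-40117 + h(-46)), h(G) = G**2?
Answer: -922481267185/38001 ≈ -2.4275e+7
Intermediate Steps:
o(H, v) = 4*H + 592*H*v (o(H, v) = 4*((148*H)*v + H) = 4*(148*H*v + H) = 4*(H + 148*H*v) = 4*H + 592*H*v)
y = -1/38001 (y = 1/(-40117 + (-46)**2) = 1/(-40117 + 2116) = 1/(-38001) = -1/38001 ≈ -2.6315e-5)
y - o(204, 201) = -1/38001 - 4*204*(1 + 148*201) = -1/38001 - 4*204*(1 + 29748) = -1/38001 - 4*204*29749 = -1/38001 - 1*24275184 = -1/38001 - 24275184 = -922481267185/38001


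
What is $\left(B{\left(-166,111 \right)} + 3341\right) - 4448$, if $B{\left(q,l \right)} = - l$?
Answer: $-1218$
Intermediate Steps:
$\left(B{\left(-166,111 \right)} + 3341\right) - 4448 = \left(\left(-1\right) 111 + 3341\right) - 4448 = \left(-111 + 3341\right) - 4448 = 3230 - 4448 = -1218$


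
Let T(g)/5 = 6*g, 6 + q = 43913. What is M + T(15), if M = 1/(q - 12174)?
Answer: 14279851/31733 ≈ 450.00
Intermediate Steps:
q = 43907 (q = -6 + 43913 = 43907)
M = 1/31733 (M = 1/(43907 - 12174) = 1/31733 ≈ 3.1513e-5)
T(g) = 30*g (T(g) = 5*(6*g) = 30*g)
M + T(15) = 1/31733 + 30*15 = 1/31733 + 450 = 14279851/31733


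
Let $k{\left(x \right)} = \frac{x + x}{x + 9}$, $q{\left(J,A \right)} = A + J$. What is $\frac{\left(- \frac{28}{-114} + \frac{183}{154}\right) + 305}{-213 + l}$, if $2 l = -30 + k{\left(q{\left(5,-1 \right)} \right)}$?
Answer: $- \frac{34968401}{25982880} \approx -1.3458$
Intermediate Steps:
$k{\left(x \right)} = \frac{2 x}{9 + x}$
$l = - \frac{191}{13}$ ($l = \frac{-30 + \frac{2 \left(-1 + 5\right)}{9 + \left(-1 + 5\right)}}{2} = \frac{-30 + 2 \cdot 4 \frac{1}{9 + 4}}{2} = \frac{-30 + 2 \cdot 4 \cdot \frac{1}{13}}{2} = \frac{-30 + \frac{8}{13}}{2} = \frac{1}{2} \left(- \frac{382}{13}\right) = - \frac{191}{13} \approx -14.692$)
$\frac{\left(- \frac{28}{-114} + \frac{183}{154}\right) + 305}{-213 + l} = \frac{\left(- \frac{28}{-114} + \frac{183}{154}\right) + 305}{-213 - \frac{191}{13}} = \frac{\left(\left(-28\right) \left(- \frac{1}{114}\right) + 183 \cdot \frac{1}{154}\right) + 305}{- \frac{2960}{13}} = \left(\left(\frac{14}{57} + \frac{183}{154}\right) + 305\right) \left(- \frac{13}{2960}\right) = \left(\frac{12587}{8778} + 305\right) \left(- \frac{13}{2960}\right) = \frac{2689877}{8778} \left(- \frac{13}{2960}\right) = - \frac{34968401}{25982880}$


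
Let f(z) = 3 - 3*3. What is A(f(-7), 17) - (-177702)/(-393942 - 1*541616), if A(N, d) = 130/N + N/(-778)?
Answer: -11927271121/545898093 ≈ -21.849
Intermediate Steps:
f(z) = -6 (f(z) = 3 - 9 = -6)
A(N, d) = 130/N - N/778 (A(N, d) = 130/N + N*(-1/778) = 130/N - N/778)
A(f(-7), 17) - (-177702)/(-393942 - 1*541616) = (130/(-6) - 1/778*(-6)) - (-177702)/(-393942 - 1*541616) = (130*(-1/6) + 3/389) - (-177702)/(-393942 - 541616) = (-65/3 + 3/389) - (-177702)/(-935558) = -25276/1167 - (-177702)*(-1)/935558 = -25276/1167 - 1*88851/467779 = -25276/1167 - 88851/467779 = -11927271121/545898093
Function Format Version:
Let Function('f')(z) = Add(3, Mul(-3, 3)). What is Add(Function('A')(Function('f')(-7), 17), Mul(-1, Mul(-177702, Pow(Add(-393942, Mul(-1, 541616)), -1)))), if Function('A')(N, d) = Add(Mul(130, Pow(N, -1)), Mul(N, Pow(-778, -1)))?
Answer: Rational(-11927271121, 545898093) ≈ -21.849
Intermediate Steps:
Function('f')(z) = -6 (Function('f')(z) = Add(3, -9) = -6)
Function('A')(N, d) = Add(Mul(130, Pow(N, -1)), Mul(Rational(-1, 778), N)) (Function('A')(N, d) = Add(Mul(130, Pow(N, -1)), Mul(N, Rational(-1, 778))) = Add(Mul(130, Pow(N, -1)), Mul(Rational(-1, 778), N)))
Add(Function('A')(Function('f')(-7), 17), Mul(-1, Mul(-177702, Pow(Add(-393942, Mul(-1, 541616)), -1)))) = Add(Add(Mul(130, Pow(-6, -1)), Mul(Rational(-1, 778), -6)), Mul(-1, Mul(-177702, Pow(Add(-393942, Mul(-1, 541616)), -1)))) = Add(Add(Mul(130, Rational(-1, 6)), Rational(3, 389)), Mul(-1, Mul(-177702, Pow(Add(-393942, -541616), -1)))) = Add(Add(Rational(-65, 3), Rational(3, 389)), Mul(-1, Mul(-177702, Pow(-935558, -1)))) = Add(Rational(-25276, 1167), Mul(-1, Mul(-177702, Rational(-1, 935558)))) = Add(Rational(-25276, 1167), Mul(-1, Rational(88851, 467779))) = Add(Rational(-25276, 1167), Rational(-88851, 467779)) = Rational(-11927271121, 545898093)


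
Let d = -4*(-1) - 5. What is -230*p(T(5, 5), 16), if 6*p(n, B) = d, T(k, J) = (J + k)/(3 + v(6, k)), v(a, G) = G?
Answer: 115/3 ≈ 38.333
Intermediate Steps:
T(k, J) = (J + k)/(3 + k)
d = -1 (d = 4 - 5 = -1)
p(n, B) = -⅙ (p(n, B) = (⅙)*(-1) = -⅙)
-230*p(T(5, 5), 16) = -230*(-⅙) = 115/3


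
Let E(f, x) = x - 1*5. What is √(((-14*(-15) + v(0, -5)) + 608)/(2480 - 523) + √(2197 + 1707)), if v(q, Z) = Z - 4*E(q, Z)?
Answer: √(1669321 + 30638792*√61)/1957 ≈ 7.9321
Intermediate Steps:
E(f, x) = -5 + x (E(f, x) = x - 5 = -5 + x)
v(q, Z) = 20 - 3*Z (v(q, Z) = Z - 4*(-5 + Z) = Z + (20 - 4*Z) = 20 - 3*Z)
√(((-14*(-15) + v(0, -5)) + 608)/(2480 - 523) + √(2197 + 1707)) = √(((-14*(-15) + (20 - 3*(-5))) + 608)/(2480 - 523) + √(2197 + 1707)) = √(((210 + (20 + 15)) + 608)/1957 + √3904) = √(((210 + 35) + 608)*(1/1957) + 8*√61) = √((245 + 608)*(1/1957) + 8*√61) = √(853*(1/1957) + 8*√61) = √(853/1957 + 8*√61)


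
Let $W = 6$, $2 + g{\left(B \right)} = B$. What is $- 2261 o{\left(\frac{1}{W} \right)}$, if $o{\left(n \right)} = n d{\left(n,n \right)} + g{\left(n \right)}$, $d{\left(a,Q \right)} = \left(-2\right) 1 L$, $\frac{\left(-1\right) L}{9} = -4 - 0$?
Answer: $\frac{187663}{6} \approx 31277.0$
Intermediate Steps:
$L = 36$ ($L = - 9 \left(-4 - 0\right) = - 9 \left(-4 + 0\right) = \left(-9\right) \left(-4\right) = 36$)
$g{\left(B \right)} = -2 + B$
$d{\left(a,Q \right)} = -72$ ($d{\left(a,Q \right)} = \left(-2\right) 1 \cdot 36 = \left(-2\right) 36 = -72$)
$o{\left(n \right)} = -2 - 71 n$ ($o{\left(n \right)} = n \left(-72\right) + \left(-2 + n\right) = - 72 n + \left(-2 + n\right) = -2 - 71 n$)
$- 2261 o{\left(\frac{1}{W} \right)} = - 2261 \left(-2 - \frac{71}{6}\right) = \left(-2261\right) \left(- \frac{83}{6}\right) = \frac{187663}{6}$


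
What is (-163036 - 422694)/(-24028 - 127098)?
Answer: 292865/75563 ≈ 3.8758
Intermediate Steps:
(-163036 - 422694)/(-24028 - 127098) = -585730/(-151126) = -585730*(-1/151126) = 292865/75563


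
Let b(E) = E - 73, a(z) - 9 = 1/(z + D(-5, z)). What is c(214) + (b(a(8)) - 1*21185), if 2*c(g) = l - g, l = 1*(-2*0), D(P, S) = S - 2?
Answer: -298983/14 ≈ -21356.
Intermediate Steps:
D(P, S) = -2 + S
a(z) = 9 + 1/(-2 + 2*z) (a(z) = 9 + 1/(z + (-2 + z)) = 9 + 1/(-2 + 2*z))
b(E) = -73 + E
l = 0 (l = 1*0 = 0)
c(g) = -g/2 (c(g) = (0 - g)/2 = (-g)/2 = -g/2)
c(214) + (b(a(8)) - 1*21185) = -½*214 + ((-73 + (-17 + 18*8)/(2*(-1 + 8))) - 1*21185) = -107 + ((-73 + (½)*(-17 + 144)/7) - 21185) = -107 + ((-73 + (½)*(⅐)*127) - 21185) = -107 + ((-73 + 127/14) - 21185) = -107 + (-895/14 - 21185) = -107 - 297485/14 = -298983/14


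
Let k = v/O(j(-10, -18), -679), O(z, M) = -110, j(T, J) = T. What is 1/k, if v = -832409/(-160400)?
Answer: -17644000/832409 ≈ -21.196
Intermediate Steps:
v = 832409/160400 (v = -832409*(-1/160400) = 832409/160400 ≈ 5.1896)
k = -832409/17644000 (k = (832409/160400)/(-110) = (832409/160400)*(-1/110) = -832409/17644000 ≈ -0.047178)
1/k = 1/(-832409/17644000) = -17644000/832409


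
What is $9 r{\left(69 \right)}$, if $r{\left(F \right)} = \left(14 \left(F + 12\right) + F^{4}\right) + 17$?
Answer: $204014448$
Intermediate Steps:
$r{\left(F \right)} = 185 + F^{4} + 14 F$ ($r{\left(F \right)} = \left(14 \left(12 + F\right) + F^{4}\right) + 17 = \left(\left(168 + 14 F\right) + F^{4}\right) + 17 = \left(168 + F^{4} + 14 F\right) + 17 = 185 + F^{4} + 14 F$)
$9 r{\left(69 \right)} = 9 \left(185 + 69^{4} + 14 \cdot 69\right) = 9 \left(185 + 22667121 + 966\right) = 9 \cdot 22668272 = 204014448$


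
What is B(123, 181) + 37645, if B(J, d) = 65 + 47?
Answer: 37757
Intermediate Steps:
B(J, d) = 112
B(123, 181) + 37645 = 112 + 37645 = 37757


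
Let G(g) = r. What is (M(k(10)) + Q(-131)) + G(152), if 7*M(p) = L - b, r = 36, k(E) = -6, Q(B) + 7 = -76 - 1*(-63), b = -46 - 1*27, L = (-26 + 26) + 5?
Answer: 190/7 ≈ 27.143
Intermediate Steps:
L = 5 (L = 0 + 5 = 5)
b = -73 (b = -46 - 27 = -73)
Q(B) = -20 (Q(B) = -7 + (-76 - 1*(-63)) = -7 + (-76 + 63) = -7 - 13 = -20)
G(g) = 36
M(p) = 78/7 (M(p) = (5 - 1*(-73))/7 = (5 + 73)/7 = (⅐)*78 = 78/7)
(M(k(10)) + Q(-131)) + G(152) = (78/7 - 20) + 36 = -62/7 + 36 = 190/7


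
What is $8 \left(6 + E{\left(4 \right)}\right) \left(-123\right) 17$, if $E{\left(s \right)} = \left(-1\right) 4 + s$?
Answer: $-100368$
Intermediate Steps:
$E{\left(s \right)} = -4 + s$
$8 \left(6 + E{\left(4 \right)}\right) \left(-123\right) 17 = 8 \left(6 + \left(-4 + 4\right)\right) \left(-123\right) 17 = 8 \left(6 + 0\right) \left(-123\right) 17 = 8 \cdot 6 \left(-123\right) 17 = 48 \left(-123\right) 17 = \left(-5904\right) 17 = -100368$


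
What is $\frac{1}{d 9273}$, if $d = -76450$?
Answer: $- \frac{1}{708920850} \approx -1.4106 \cdot 10^{-9}$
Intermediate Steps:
$\frac{1}{d 9273} = \frac{1}{\left(-76450\right) 9273} = \left(- \frac{1}{76450}\right) \frac{1}{9273} = - \frac{1}{708920850}$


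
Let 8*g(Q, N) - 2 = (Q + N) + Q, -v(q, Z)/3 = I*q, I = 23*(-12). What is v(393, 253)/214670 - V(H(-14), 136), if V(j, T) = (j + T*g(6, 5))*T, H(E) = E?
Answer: -4510483338/107335 ≈ -42023.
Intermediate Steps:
I = -276
v(q, Z) = 828*q (v(q, Z) = -(-828)*q = 828*q)
g(Q, N) = ¼ + Q/4 + N/8 (g(Q, N) = ¼ + ((Q + N) + Q)/8 = ¼ + ((N + Q) + Q)/8 = ¼ + (N + 2*Q)/8 = ¼ + (Q/4 + N/8) = ¼ + Q/4 + N/8)
V(j, T) = T*(j + 19*T/8) (V(j, T) = (j + T*(¼ + (¼)*6 + (⅛)*5))*T = (j + T*(¼ + 3/2 + 5/8))*T = (j + T*(19/8))*T = (j + 19*T/8)*T = T*(j + 19*T/8))
v(393, 253)/214670 - V(H(-14), 136) = (828*393)/214670 - 136*(8*(-14) + 19*136)/8 = 325404*(1/214670) - 136*(-112 + 2584)/8 = 162702/107335 - 136*2472/8 = 162702/107335 - 1*42024 = 162702/107335 - 42024 = -4510483338/107335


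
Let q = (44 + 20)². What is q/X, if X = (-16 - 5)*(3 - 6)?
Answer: 4096/63 ≈ 65.016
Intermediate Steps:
q = 4096 (q = 64² = 4096)
X = 63 (X = -21*(-3) = 63)
q/X = 4096/63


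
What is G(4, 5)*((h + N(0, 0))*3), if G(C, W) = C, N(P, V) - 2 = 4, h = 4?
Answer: 120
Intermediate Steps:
N(P, V) = 6 (N(P, V) = 2 + 4 = 6)
G(4, 5)*((h + N(0, 0))*3) = 4*((4 + 6)*3) = 4*(10*3) = 4*30 = 120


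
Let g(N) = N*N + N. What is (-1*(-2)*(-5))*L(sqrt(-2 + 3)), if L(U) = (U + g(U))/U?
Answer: -30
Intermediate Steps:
g(N) = N + N**2 (g(N) = N**2 + N = N + N**2)
L(U) = (U + U*(1 + U))/U
(-1*(-2)*(-5))*L(sqrt(-2 + 3)) = (-1*(-2)*(-5))*(2 + sqrt(-2 + 3)) = (2*(-5))*(2 + sqrt(1)) = -10*(2 + 1) = -10*3 = -30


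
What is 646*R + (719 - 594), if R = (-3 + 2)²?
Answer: 771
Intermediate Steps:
R = 1 (R = (-1)² = 1)
646*R + (719 - 594) = 646*1 + (719 - 594) = 646 + 125 = 771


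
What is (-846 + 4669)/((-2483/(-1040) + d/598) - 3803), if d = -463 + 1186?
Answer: -91446160/90881731 ≈ -1.0062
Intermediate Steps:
d = 723
(-846 + 4669)/((-2483/(-1040) + d/598) - 3803) = (-846 + 4669)/((-2483/(-1040) + 723/598) - 3803) = 3823/((-2483*(-1/1040) + 723*(1/598)) - 3803) = 3823/((191/80 + 723/598) - 3803) = 3823/(86029/23920 - 3803) = 3823/(-90881731/23920) = 3823*(-23920/90881731) = -91446160/90881731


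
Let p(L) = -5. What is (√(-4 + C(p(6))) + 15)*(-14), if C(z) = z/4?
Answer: -210 - 7*I*√21 ≈ -210.0 - 32.078*I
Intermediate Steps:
C(z) = z/4 (C(z) = z*(¼) = z/4)
(√(-4 + C(p(6))) + 15)*(-14) = (√(-4 + (¼)*(-5)) + 15)*(-14) = (√(-4 - 5/4) + 15)*(-14) = (√(-21/4) + 15)*(-14) = (I*√21/2 + 15)*(-14) = (15 + I*√21/2)*(-14) = -210 - 7*I*√21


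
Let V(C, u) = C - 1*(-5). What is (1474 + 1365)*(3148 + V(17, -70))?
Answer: 8999630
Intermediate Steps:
V(C, u) = 5 + C (V(C, u) = C + 5 = 5 + C)
(1474 + 1365)*(3148 + V(17, -70)) = (1474 + 1365)*(3148 + (5 + 17)) = 2839*(3148 + 22) = 2839*3170 = 8999630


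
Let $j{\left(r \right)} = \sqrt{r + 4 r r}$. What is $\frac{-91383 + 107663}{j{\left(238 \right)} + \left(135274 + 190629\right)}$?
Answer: $\frac{1061140168}{21242507719} - \frac{3256 \sqrt{226814}}{21242507719} \approx 0.049881$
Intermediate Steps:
$j{\left(r \right)} = \sqrt{r + 4 r^{2}}$
$\frac{-91383 + 107663}{j{\left(238 \right)} + \left(135274 + 190629\right)} = \frac{-91383 + 107663}{\sqrt{238 \left(1 + 4 \cdot 238\right)} + \left(135274 + 190629\right)} = \frac{16280}{\sqrt{238 \left(1 + 952\right)} + 325903} = \frac{16280}{\sqrt{238 \cdot 953} + 325903} = \frac{16280}{\sqrt{226814} + 325903} = \frac{16280}{325903 + \sqrt{226814}}$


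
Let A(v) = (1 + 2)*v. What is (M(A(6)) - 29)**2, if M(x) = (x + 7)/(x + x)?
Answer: 1038361/1296 ≈ 801.20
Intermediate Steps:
A(v) = 3*v
M(x) = (7 + x)/(2*x) (M(x) = (7 + x)/((2*x)) = (7 + x)*(1/(2*x)) = (7 + x)/(2*x))
(M(A(6)) - 29)**2 = ((7 + 3*6)/(2*((3*6))) - 29)**2 = ((1/2)*(7 + 18)/18 - 29)**2 = ((1/2)*(1/18)*25 - 29)**2 = (25/36 - 29)**2 = (-1019/36)**2 = 1038361/1296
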